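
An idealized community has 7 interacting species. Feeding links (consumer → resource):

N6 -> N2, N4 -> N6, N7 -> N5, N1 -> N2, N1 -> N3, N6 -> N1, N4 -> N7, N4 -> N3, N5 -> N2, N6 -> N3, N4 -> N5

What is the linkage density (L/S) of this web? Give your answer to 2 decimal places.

L/S = 1.57

There are L = 11 links among S = 7 species.
L/S = 11/7 = 1.5714 ≈ 1.57.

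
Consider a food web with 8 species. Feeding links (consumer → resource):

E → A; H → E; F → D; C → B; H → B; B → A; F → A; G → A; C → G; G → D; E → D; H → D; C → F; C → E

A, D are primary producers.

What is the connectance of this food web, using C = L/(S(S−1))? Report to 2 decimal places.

The web has S = 8 species and L = 14 feeding links.
C = L / (S(S−1)) = 14 / 56 = 0.2500 ≈ 0.25.

C = 0.25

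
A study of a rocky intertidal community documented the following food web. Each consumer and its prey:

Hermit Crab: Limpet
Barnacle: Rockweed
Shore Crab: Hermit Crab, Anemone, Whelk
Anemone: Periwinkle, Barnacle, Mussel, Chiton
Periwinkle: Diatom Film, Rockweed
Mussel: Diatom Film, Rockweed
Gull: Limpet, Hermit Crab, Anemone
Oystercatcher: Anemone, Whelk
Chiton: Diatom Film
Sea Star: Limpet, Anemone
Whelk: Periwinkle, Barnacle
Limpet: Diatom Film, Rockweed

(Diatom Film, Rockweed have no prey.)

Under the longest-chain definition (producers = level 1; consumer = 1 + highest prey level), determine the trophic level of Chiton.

Trophic level 2

Diatom Film is a producer → level 1.
Chiton eats Diatom Film → level 2.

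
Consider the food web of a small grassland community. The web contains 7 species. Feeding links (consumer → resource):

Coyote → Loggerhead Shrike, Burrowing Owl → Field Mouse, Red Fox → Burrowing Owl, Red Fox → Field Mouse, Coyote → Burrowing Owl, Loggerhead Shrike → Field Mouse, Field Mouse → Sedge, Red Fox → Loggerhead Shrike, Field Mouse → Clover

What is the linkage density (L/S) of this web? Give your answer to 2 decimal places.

There are L = 9 links among S = 7 species.
L/S = 9/7 = 1.2857 ≈ 1.29.

L/S = 1.29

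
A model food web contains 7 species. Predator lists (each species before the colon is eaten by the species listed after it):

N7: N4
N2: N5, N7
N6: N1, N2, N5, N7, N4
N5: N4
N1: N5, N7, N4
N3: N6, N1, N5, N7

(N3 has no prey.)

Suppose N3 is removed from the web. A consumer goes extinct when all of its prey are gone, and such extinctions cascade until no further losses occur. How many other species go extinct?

Remove N3.
Round 1: N6 (all prey gone) → extinct.
Round 2: N1 (all prey gone), N2 (all prey gone) → extinct.
Round 3: N5 (all prey gone), N7 (all prey gone) → extinct.
Round 4: N4 (all prey gone) → extinct.
No further losses. Total secondary extinctions: 6.

6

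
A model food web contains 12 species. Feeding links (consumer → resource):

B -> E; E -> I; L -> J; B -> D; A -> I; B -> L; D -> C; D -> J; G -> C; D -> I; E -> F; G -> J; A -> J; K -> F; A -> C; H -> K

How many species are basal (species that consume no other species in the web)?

4

Basal species (no prey listed): I, F, J, C.
Count: 4.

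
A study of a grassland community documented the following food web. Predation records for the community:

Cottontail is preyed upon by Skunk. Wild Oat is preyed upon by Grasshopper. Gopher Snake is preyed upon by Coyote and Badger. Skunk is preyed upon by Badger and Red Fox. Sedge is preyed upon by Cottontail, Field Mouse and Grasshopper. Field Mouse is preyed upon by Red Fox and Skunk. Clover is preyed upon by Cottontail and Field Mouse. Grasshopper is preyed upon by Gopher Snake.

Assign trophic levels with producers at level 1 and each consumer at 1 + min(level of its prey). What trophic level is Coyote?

Trophic level 4

Sedge is a producer → level 1.
Grasshopper eats Sedge → level 2.
Gopher Snake eats Grasshopper → level 3.
Coyote eats Gopher Snake → level 4.
No prey of Coyote is below level 3, so 4 is the minimum.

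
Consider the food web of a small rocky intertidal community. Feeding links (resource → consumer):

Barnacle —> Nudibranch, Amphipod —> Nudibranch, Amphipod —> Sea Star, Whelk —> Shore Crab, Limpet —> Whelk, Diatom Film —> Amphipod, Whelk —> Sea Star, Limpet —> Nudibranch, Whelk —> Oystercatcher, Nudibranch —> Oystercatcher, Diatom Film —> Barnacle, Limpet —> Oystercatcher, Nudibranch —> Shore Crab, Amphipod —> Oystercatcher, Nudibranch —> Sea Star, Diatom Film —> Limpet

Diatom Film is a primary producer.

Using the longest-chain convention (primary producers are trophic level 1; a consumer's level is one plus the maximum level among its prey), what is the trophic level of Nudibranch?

Diatom Film is a producer → level 1.
Amphipod eats Diatom Film → level 2.
Nudibranch eats Amphipod (level 2); other prey at levels: Barnacle 2, Limpet 2 → level 3.

Trophic level 3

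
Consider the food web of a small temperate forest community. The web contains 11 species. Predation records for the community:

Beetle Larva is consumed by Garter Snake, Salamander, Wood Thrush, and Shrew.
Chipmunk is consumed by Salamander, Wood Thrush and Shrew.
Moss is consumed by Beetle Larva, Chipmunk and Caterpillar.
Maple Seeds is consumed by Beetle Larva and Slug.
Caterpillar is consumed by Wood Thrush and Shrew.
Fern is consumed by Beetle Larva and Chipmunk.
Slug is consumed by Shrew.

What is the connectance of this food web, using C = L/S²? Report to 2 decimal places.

C = 0.14

The web has S = 11 species and L = 17 feeding links.
C = L / S² = 17 / 121 = 0.1405 ≈ 0.14.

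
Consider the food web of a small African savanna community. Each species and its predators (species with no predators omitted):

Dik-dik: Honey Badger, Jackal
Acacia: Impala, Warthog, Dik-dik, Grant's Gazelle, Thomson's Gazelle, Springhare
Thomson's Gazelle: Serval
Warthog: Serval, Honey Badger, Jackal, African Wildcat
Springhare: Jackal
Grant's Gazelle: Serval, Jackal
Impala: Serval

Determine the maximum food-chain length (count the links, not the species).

One longest chain: Acacia → Impala → Serval.
It has 3 species and 2 links.

2 links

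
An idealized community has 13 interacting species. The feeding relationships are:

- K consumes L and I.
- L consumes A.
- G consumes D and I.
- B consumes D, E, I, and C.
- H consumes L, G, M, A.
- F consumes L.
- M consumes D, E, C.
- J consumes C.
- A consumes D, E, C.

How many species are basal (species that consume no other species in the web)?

Basal species (no prey listed): E, D, I, C.
Count: 4.

4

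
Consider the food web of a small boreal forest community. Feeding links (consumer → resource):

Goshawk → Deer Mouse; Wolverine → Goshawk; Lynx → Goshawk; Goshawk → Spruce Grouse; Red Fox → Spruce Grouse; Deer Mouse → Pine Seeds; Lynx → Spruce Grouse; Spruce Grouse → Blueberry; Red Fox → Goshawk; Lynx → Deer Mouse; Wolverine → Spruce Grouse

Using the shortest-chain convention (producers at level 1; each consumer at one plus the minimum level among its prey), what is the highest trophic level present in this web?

3

Producers (level 1): Pine Seeds, Blueberry.
Following each consumer down to its lowest-level prey: Blueberry → Spruce Grouse → Goshawk (levels 1 through 3).
All prey of Goshawk (Spruce Grouse 2, Deer Mouse 2) are at level 2 or above, so Goshawk is at level 1 + 2 = 3.
Every consumer has at least one prey at level 2 or below, so none exceeds level 3.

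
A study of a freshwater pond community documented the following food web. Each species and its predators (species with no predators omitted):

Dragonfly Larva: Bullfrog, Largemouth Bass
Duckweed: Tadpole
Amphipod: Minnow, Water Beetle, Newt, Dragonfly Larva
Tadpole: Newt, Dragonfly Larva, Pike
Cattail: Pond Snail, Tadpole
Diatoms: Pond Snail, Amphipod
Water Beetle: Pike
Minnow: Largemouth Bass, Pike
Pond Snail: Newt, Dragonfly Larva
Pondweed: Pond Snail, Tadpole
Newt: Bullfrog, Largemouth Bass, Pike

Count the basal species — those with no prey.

4

Basal species (no prey listed): Pondweed, Duckweed, Diatoms, Cattail.
Count: 4.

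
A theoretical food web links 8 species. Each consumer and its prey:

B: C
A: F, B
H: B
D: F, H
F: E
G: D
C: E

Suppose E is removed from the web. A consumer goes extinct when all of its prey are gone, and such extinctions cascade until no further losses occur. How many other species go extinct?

Remove E.
Round 1: F (all prey gone), C (all prey gone) → extinct.
Round 2: B (all prey gone) → extinct.
Round 3: A (all prey gone), H (all prey gone) → extinct.
Round 4: D (all prey gone) → extinct.
Round 5: G (all prey gone) → extinct.
No further losses. Total secondary extinctions: 7.

7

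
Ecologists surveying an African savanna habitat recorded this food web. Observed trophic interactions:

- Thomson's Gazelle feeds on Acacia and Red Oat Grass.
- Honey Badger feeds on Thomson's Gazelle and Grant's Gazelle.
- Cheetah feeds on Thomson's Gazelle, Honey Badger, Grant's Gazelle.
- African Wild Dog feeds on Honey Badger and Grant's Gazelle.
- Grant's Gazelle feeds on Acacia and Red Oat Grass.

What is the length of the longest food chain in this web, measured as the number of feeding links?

One longest chain: Acacia → Grant's Gazelle → Honey Badger → Cheetah.
It has 4 species and 3 links.

3 links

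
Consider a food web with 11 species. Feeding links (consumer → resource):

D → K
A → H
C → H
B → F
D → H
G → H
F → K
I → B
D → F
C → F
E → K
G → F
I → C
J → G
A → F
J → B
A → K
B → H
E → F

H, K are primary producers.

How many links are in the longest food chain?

One longest chain: K → F → B → J.
It has 4 species and 3 links.

3 links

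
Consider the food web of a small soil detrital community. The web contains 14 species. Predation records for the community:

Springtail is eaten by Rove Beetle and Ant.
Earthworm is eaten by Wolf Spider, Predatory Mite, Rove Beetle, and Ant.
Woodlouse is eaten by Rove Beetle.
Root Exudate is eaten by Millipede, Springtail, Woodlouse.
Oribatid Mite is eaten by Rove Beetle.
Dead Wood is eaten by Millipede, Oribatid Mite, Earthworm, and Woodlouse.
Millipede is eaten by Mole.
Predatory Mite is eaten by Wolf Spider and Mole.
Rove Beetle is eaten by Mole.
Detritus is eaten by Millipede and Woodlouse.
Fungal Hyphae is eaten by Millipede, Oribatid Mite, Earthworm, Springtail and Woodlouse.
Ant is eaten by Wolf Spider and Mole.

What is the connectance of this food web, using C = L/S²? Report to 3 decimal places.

The web has S = 14 species and L = 28 feeding links.
C = L / S² = 28 / 196 = 0.1429 ≈ 0.143.

C = 0.143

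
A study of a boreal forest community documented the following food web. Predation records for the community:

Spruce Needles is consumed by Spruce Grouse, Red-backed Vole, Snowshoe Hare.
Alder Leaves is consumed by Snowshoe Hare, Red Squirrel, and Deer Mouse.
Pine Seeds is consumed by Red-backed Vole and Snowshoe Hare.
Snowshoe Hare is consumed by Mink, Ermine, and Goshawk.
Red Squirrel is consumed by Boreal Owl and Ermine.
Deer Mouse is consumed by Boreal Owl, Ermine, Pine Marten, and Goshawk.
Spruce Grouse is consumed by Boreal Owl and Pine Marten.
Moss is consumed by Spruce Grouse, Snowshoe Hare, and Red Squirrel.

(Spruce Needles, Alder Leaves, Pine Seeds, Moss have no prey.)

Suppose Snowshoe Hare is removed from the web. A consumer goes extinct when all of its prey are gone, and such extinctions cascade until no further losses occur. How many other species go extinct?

Remove Snowshoe Hare.
Round 1: Mink (all prey gone) → extinct.
No further losses. Total secondary extinctions: 1.

1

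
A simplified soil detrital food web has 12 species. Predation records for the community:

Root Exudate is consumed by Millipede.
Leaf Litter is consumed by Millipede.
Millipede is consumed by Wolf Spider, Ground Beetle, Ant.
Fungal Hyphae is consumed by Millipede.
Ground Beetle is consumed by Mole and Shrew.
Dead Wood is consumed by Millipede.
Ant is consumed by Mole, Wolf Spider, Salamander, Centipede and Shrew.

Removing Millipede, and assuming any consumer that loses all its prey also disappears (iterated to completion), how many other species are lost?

Remove Millipede.
Round 1: Ground Beetle (all prey gone), Ant (all prey gone) → extinct.
Round 2: Centipede (all prey gone), Wolf Spider (all prey gone), Mole (all prey gone), Shrew (all prey gone), Salamander (all prey gone) → extinct.
No further losses. Total secondary extinctions: 7.

7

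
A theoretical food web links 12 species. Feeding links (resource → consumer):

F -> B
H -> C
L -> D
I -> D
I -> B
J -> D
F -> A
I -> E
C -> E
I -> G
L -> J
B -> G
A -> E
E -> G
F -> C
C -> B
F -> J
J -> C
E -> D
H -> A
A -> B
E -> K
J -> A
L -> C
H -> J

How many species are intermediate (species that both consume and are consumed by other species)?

Intermediate species (has both prey and predators): J, C, A, E, B.
Count: 5.

5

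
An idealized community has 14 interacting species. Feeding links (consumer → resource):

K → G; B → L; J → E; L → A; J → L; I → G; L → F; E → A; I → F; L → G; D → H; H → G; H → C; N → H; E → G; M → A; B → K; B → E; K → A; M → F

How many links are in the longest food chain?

One longest chain: C → H → N.
It has 3 species and 2 links.

2 links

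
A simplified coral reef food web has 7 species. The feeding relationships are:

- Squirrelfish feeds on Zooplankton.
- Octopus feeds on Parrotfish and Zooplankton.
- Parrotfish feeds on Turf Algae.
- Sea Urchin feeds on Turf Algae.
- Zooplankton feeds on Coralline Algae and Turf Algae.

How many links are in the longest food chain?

2 links

One longest chain: Turf Algae → Zooplankton → Octopus.
It has 3 species and 2 links.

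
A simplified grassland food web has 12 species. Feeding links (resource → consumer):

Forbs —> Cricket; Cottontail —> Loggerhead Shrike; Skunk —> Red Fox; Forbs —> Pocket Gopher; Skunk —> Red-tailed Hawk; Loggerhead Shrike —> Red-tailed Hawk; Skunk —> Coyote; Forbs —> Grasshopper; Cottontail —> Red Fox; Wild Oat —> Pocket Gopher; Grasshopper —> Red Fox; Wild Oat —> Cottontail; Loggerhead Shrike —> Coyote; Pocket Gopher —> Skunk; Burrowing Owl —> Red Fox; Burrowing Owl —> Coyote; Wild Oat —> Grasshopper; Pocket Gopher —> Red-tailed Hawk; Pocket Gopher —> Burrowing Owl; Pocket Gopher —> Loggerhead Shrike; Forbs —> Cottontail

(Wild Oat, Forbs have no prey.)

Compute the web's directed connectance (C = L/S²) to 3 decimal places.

The web has S = 12 species and L = 21 feeding links.
C = L / S² = 21 / 144 = 0.1458 ≈ 0.146.

C = 0.146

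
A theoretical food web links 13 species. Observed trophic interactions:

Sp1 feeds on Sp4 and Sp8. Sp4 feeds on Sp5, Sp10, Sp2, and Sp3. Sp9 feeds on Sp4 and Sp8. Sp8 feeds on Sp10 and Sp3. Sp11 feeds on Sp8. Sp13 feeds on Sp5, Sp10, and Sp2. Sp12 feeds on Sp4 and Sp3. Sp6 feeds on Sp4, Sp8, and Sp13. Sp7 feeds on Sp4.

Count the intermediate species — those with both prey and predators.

Intermediate species (has both prey and predators): Sp13, Sp8, Sp4.
Count: 3.

3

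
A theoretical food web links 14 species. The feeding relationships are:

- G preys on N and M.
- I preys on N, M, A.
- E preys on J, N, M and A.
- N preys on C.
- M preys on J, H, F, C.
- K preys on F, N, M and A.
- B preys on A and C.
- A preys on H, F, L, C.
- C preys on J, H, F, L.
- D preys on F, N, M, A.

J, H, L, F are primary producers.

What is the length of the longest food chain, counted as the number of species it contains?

4 species

One longest chain: J → C → A → B.
It has 4 species and 3 links.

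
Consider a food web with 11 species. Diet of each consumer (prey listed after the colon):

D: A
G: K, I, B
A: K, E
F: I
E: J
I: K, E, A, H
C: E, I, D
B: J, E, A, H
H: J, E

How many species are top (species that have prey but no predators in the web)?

3

Top species (has prey, but nothing eats it): F, C, G.
Count: 3.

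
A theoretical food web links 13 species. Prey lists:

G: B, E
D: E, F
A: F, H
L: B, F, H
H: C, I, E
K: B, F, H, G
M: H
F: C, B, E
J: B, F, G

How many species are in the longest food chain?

3 species

One longest chain: C → F → J.
It has 3 species and 2 links.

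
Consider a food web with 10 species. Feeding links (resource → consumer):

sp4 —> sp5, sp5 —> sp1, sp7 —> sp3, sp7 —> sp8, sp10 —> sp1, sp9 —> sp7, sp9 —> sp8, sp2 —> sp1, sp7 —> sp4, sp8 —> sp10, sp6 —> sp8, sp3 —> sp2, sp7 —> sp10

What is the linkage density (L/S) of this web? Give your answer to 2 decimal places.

L/S = 1.30

There are L = 13 links among S = 10 species.
L/S = 13/10 = 1.3000 ≈ 1.30.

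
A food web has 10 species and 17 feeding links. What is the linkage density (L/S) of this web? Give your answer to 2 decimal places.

L/S = 1.70

There are L = 17 links among S = 10 species.
L/S = 17/10 = 1.7000 ≈ 1.70.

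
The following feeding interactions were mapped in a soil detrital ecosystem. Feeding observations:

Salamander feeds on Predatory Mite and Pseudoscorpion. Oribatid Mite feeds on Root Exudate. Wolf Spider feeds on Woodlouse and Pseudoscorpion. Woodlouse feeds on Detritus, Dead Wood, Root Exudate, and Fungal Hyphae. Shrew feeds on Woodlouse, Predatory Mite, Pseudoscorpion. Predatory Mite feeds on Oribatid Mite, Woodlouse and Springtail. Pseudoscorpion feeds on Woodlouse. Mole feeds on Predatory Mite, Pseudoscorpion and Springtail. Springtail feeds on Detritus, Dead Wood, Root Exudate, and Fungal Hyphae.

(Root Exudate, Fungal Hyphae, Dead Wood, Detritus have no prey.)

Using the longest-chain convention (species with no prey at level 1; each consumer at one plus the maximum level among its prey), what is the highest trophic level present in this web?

Basal resources (level 1): Root Exudate, Fungal Hyphae, Dead Wood, Detritus.
Root Exudate → Woodlouse → Predatory Mite → Mole gives Mole level 4.
No species has a prey at level 4, so no species reaches level 5.

4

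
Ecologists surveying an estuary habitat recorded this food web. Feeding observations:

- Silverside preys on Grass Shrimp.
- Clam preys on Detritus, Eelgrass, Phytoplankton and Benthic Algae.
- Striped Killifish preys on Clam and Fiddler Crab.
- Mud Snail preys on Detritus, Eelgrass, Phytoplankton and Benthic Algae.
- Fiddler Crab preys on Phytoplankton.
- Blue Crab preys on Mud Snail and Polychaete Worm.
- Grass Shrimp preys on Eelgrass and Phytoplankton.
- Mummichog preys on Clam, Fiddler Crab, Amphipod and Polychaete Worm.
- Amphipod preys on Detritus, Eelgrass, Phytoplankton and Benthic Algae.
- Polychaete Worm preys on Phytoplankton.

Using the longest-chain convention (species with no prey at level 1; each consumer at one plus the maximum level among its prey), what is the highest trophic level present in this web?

Basal resources (level 1): Eelgrass, Detritus, Benthic Algae, Phytoplankton.
Eelgrass → Clam → Striped Killifish gives Striped Killifish level 3.
No species has a prey at level 3, so no species reaches level 4.

3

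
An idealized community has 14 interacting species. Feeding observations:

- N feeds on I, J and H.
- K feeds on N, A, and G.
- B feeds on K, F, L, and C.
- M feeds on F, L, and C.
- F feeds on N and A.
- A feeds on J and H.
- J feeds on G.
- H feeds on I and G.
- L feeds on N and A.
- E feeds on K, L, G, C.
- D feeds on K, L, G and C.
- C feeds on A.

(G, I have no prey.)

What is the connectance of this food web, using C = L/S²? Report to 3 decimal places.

The web has S = 14 species and L = 31 feeding links.
C = L / S² = 31 / 196 = 0.1582 ≈ 0.158.

C = 0.158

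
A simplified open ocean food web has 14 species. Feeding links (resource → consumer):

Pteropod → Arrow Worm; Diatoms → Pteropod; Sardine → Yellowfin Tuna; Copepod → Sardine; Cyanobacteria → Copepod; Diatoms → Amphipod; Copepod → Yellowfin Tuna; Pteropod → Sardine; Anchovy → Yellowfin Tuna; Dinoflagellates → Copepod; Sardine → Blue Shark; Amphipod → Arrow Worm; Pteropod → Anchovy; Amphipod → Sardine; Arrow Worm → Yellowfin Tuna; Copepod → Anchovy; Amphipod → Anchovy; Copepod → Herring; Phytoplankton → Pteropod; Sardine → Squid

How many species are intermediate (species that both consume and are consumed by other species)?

6

Intermediate species (has both prey and predators): Amphipod, Pteropod, Copepod, Sardine, Anchovy, Arrow Worm.
Count: 6.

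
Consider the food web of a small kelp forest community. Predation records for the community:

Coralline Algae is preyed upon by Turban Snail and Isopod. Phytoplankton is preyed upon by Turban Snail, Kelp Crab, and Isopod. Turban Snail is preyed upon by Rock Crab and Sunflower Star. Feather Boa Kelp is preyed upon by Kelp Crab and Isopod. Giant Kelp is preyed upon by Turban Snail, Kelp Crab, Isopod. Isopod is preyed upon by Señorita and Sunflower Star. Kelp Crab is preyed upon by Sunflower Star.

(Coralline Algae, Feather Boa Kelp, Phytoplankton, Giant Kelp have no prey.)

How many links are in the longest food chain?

2 links

One longest chain: Coralline Algae → Turban Snail → Rock Crab.
It has 3 species and 2 links.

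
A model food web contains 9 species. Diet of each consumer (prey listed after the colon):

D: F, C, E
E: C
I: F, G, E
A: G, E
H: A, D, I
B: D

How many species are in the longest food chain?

One longest chain: C → E → A → H.
It has 4 species and 3 links.

4 species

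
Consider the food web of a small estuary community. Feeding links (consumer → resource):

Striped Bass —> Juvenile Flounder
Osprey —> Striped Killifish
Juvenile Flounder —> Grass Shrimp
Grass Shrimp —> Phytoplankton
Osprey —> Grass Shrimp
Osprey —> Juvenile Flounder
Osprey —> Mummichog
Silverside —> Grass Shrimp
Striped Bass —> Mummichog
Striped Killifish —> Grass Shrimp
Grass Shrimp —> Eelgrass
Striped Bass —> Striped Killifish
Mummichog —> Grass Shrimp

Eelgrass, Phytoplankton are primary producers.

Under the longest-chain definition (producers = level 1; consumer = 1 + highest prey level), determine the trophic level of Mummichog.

Trophic level 3

Eelgrass is a producer → level 1.
Grass Shrimp eats Eelgrass (level 1); other prey at levels: Phytoplankton 1 → level 2.
Mummichog eats Grass Shrimp → level 3.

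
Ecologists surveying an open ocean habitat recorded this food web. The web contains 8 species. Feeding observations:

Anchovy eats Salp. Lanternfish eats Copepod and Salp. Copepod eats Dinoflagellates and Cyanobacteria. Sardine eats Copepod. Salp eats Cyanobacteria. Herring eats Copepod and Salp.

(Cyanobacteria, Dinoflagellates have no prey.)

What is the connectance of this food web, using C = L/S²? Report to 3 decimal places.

C = 0.141

The web has S = 8 species and L = 9 feeding links.
C = L / S² = 9 / 64 = 0.1406 ≈ 0.141.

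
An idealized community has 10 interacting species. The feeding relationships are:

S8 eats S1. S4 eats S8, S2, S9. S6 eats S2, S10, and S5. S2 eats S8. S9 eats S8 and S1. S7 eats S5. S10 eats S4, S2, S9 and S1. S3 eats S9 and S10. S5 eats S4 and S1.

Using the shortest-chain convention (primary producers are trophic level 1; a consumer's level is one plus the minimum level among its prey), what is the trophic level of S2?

S1 is a producer → level 1.
S8 eats S1 → level 2.
S2 eats S8 → level 3.
No prey of S2 is below level 2, so 3 is the minimum.

Trophic level 3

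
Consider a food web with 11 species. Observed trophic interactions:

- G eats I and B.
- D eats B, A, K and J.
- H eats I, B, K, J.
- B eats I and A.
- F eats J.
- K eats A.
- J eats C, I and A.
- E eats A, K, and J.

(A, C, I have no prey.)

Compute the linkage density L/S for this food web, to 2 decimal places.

There are L = 20 links among S = 11 species.
L/S = 20/11 = 1.8182 ≈ 1.82.

L/S = 1.82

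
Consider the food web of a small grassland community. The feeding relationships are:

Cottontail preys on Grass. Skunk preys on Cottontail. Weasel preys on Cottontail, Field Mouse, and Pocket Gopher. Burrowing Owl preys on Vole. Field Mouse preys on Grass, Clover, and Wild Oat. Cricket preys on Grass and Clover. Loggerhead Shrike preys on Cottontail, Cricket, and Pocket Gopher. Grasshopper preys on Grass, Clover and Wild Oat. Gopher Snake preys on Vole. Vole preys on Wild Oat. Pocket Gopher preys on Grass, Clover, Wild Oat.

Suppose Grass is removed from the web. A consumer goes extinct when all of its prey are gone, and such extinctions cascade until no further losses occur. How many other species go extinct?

2

Remove Grass.
Round 1: Cottontail (all prey gone) → extinct.
Round 2: Skunk (all prey gone) → extinct.
No further losses. Total secondary extinctions: 2.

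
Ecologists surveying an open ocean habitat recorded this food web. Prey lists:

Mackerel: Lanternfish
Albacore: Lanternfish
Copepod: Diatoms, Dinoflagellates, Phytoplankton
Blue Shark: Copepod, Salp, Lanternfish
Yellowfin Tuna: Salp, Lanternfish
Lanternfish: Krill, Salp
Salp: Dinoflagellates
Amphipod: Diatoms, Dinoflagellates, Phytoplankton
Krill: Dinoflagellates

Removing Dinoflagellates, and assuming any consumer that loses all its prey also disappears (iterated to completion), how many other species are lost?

6

Remove Dinoflagellates.
Round 1: Krill (all prey gone), Salp (all prey gone) → extinct.
Round 2: Lanternfish (all prey gone) → extinct.
Round 3: Yellowfin Tuna (all prey gone), Mackerel (all prey gone), Albacore (all prey gone) → extinct.
No further losses. Total secondary extinctions: 6.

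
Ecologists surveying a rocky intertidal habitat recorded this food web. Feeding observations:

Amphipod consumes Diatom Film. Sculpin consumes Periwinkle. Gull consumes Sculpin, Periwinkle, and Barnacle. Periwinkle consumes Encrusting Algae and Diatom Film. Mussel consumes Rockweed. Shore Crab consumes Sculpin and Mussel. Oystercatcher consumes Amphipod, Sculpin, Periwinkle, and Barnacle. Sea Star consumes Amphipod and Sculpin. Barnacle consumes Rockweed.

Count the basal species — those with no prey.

Basal species (no prey listed): Encrusting Algae, Diatom Film, Rockweed.
Count: 3.

3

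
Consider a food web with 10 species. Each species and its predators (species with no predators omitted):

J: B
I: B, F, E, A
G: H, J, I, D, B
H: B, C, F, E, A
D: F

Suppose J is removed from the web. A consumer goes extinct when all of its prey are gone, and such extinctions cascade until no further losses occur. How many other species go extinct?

Remove J.
Every predator of it retains at least one other prey: B still has G, H, I.
No consumer loses all prey, so no secondary extinctions occur.

0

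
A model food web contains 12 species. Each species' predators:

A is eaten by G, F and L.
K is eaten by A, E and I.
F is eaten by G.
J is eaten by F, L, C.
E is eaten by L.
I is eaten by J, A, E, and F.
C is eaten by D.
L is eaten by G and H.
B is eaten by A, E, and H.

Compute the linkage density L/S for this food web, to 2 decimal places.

There are L = 21 links among S = 12 species.
L/S = 21/12 = 1.7500 ≈ 1.75.

L/S = 1.75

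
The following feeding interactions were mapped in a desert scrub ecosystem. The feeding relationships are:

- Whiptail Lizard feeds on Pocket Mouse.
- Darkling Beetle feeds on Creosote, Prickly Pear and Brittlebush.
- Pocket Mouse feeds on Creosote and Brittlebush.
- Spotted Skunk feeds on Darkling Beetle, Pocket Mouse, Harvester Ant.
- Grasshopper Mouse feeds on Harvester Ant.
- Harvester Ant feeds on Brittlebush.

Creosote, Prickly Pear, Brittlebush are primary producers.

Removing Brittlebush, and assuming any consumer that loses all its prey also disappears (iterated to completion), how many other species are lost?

2

Remove Brittlebush.
Round 1: Harvester Ant (all prey gone) → extinct.
Round 2: Grasshopper Mouse (all prey gone) → extinct.
No further losses. Total secondary extinctions: 2.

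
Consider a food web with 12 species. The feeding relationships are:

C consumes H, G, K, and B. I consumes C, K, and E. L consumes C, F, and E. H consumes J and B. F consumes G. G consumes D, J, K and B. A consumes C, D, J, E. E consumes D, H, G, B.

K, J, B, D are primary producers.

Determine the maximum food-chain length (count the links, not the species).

One longest chain: K → G → F → L.
It has 4 species and 3 links.

3 links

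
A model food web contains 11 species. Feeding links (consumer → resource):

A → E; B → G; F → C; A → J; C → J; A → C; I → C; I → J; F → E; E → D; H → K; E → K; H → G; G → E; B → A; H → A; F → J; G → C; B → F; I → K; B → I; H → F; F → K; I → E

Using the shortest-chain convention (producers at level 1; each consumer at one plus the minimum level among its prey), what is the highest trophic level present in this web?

3

Producers (level 1): J, K, D.
Following each consumer down to its lowest-level prey: K → E → G (levels 1 through 3).
All prey of G (E 2, C 2) are at level 2 or above, so G is at level 1 + 2 = 3.
Every consumer has at least one prey at level 2 or below, so none exceeds level 3.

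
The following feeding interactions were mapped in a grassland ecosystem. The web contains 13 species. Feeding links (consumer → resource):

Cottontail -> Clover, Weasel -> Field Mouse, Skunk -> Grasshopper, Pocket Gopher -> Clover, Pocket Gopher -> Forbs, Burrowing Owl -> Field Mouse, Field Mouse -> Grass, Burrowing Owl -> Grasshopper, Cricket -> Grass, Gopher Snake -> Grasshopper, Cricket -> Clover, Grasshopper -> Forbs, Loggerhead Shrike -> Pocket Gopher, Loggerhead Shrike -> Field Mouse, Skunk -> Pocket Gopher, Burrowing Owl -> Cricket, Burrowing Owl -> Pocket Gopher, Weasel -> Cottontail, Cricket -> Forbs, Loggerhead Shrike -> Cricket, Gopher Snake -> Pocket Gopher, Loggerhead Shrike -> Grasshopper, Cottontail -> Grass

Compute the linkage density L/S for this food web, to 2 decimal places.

There are L = 23 links among S = 13 species.
L/S = 23/13 = 1.7692 ≈ 1.77.

L/S = 1.77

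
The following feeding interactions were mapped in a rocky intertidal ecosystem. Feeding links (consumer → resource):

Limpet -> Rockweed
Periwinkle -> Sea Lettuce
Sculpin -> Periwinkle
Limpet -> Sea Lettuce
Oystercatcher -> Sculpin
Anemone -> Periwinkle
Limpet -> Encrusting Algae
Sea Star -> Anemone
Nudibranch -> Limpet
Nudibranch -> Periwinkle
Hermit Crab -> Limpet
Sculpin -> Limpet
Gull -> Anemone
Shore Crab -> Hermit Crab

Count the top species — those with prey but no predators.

Top species (has prey, but nothing eats it): Nudibranch, Oystercatcher, Sea Star, Gull, Shore Crab.
Count: 5.

5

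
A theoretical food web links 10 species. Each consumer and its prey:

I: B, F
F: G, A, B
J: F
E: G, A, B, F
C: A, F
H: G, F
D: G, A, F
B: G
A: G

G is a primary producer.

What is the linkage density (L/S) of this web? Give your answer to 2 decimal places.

L/S = 1.90

There are L = 19 links among S = 10 species.
L/S = 19/10 = 1.9000 ≈ 1.90.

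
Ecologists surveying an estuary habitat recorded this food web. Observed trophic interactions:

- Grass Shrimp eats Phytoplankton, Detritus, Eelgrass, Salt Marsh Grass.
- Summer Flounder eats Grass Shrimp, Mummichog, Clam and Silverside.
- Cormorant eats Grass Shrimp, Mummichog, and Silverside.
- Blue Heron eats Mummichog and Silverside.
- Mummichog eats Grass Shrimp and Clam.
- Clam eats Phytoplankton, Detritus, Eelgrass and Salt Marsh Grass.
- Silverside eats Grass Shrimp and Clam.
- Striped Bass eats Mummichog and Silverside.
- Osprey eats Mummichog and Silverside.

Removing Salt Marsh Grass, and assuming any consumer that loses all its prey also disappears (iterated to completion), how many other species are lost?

0

Remove Salt Marsh Grass.
Every predator of it retains at least one other prey: Clam still has Detritus, Phytoplankton, Eelgrass; Grass Shrimp still has Detritus, Phytoplankton, Eelgrass.
No consumer loses all prey, so no secondary extinctions occur.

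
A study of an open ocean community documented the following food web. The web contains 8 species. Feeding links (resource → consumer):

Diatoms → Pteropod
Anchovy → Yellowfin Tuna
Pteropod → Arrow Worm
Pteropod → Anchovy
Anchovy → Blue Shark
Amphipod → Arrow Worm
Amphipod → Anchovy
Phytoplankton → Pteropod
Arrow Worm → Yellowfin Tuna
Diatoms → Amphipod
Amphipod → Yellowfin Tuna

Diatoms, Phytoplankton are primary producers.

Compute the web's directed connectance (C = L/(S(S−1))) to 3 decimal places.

The web has S = 8 species and L = 11 feeding links.
C = L / (S(S−1)) = 11 / 56 = 0.1964 ≈ 0.196.

C = 0.196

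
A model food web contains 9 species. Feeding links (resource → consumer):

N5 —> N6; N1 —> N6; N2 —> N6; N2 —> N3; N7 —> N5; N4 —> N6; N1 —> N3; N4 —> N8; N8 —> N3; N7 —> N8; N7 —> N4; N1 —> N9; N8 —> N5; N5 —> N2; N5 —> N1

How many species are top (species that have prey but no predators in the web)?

Top species (has prey, but nothing eats it): N6, N9, N3.
Count: 3.

3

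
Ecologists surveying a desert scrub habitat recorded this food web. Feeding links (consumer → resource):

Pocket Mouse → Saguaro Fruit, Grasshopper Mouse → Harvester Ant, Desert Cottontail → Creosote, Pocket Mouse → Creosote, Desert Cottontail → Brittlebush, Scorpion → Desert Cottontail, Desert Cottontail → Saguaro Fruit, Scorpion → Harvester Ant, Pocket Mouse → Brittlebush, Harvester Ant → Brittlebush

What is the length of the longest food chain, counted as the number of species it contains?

One longest chain: Brittlebush → Harvester Ant → Grasshopper Mouse.
It has 3 species and 2 links.

3 species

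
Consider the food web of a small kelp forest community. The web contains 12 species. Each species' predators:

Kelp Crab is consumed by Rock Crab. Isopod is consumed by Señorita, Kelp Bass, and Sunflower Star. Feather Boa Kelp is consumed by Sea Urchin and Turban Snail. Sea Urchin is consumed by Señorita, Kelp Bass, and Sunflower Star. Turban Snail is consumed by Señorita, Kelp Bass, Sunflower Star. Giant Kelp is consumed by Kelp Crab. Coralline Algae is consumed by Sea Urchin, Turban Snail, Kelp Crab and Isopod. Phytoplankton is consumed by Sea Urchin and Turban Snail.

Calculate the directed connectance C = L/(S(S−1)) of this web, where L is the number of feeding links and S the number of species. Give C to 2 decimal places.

The web has S = 12 species and L = 19 feeding links.
C = L / (S(S−1)) = 19 / 132 = 0.1439 ≈ 0.14.

C = 0.14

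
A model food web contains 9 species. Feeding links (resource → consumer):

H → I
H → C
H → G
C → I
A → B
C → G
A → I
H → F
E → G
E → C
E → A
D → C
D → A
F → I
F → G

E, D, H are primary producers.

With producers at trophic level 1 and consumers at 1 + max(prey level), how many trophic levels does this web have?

3

Producers (level 1): E, D, H.
E → C → G gives G level 3.
No species has a prey at level 3, so no species reaches level 4.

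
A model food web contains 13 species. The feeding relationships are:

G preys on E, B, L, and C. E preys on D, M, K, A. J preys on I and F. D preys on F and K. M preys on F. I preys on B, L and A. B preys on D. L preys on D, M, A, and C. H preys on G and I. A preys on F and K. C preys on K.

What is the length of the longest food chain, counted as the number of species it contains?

One longest chain: F → D → B → G → H.
It has 5 species and 4 links.

5 species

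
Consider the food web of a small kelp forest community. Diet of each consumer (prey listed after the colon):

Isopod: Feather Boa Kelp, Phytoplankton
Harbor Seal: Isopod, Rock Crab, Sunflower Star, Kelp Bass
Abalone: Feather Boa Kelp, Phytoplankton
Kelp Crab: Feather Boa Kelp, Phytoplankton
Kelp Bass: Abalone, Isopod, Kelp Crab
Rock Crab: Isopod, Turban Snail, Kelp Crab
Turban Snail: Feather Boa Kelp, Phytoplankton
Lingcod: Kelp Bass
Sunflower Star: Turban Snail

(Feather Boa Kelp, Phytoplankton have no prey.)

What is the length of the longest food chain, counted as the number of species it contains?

One longest chain: Feather Boa Kelp → Abalone → Kelp Bass → Lingcod.
It has 4 species and 3 links.

4 species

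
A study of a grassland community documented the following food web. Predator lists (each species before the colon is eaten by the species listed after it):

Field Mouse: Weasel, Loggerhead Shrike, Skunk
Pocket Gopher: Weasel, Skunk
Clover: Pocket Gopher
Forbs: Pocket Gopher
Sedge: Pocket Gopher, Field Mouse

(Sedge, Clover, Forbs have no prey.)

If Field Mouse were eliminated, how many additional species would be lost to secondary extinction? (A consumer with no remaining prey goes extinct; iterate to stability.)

1

Remove Field Mouse.
Round 1: Loggerhead Shrike (all prey gone) → extinct.
No further losses. Total secondary extinctions: 1.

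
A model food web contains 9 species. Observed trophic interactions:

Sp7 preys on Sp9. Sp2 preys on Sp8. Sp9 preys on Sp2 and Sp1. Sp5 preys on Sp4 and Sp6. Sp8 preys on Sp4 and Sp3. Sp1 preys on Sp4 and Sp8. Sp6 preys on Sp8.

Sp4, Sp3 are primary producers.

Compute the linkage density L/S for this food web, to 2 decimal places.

There are L = 11 links among S = 9 species.
L/S = 11/9 = 1.2222 ≈ 1.22.

L/S = 1.22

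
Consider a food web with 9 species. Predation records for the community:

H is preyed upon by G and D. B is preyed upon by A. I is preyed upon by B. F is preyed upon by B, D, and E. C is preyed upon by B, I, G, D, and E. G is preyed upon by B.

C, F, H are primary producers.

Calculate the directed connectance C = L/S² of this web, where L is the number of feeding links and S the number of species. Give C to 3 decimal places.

The web has S = 9 species and L = 13 feeding links.
C = L / S² = 13 / 81 = 0.1605 ≈ 0.160.

C = 0.160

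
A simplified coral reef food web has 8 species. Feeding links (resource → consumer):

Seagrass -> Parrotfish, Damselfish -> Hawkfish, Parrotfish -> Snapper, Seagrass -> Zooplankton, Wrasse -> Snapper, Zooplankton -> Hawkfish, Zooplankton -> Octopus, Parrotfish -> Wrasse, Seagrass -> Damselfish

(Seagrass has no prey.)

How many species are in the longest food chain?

4 species

One longest chain: Seagrass → Parrotfish → Wrasse → Snapper.
It has 4 species and 3 links.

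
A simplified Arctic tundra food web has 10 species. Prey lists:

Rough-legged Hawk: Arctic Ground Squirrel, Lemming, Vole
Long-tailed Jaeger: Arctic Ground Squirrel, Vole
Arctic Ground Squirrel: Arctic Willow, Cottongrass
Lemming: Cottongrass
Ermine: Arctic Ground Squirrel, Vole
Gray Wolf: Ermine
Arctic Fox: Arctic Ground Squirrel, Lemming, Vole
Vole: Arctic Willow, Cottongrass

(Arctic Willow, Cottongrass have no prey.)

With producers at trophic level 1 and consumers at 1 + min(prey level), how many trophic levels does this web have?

Producers (level 1): Arctic Willow, Cottongrass.
Following each consumer down to its lowest-level prey: Arctic Willow → Arctic Ground Squirrel → Ermine → Gray Wolf (levels 1 through 4).
All prey of Gray Wolf (Ermine 3) are at level 3 or above, so Gray Wolf is at level 1 + 3 = 4.
Every consumer has at least one prey at level 3 or below, so none exceeds level 4.

4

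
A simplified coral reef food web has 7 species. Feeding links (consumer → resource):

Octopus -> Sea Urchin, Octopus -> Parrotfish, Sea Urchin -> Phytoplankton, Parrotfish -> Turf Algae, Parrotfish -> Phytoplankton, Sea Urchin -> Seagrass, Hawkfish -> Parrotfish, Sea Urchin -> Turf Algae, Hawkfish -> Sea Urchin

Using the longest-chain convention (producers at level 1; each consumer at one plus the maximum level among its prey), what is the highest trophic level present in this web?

3

Producers (level 1): Phytoplankton, Seagrass, Turf Algae.
Phytoplankton → Sea Urchin → Octopus gives Octopus level 3.
No species has a prey at level 3, so no species reaches level 4.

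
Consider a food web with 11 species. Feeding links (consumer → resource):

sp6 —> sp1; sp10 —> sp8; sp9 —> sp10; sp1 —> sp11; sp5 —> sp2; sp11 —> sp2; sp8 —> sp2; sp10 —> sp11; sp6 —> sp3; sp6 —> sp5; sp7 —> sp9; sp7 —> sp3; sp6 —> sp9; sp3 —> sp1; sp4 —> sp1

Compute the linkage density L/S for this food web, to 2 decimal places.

L/S = 1.36

There are L = 15 links among S = 11 species.
L/S = 15/11 = 1.3636 ≈ 1.36.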